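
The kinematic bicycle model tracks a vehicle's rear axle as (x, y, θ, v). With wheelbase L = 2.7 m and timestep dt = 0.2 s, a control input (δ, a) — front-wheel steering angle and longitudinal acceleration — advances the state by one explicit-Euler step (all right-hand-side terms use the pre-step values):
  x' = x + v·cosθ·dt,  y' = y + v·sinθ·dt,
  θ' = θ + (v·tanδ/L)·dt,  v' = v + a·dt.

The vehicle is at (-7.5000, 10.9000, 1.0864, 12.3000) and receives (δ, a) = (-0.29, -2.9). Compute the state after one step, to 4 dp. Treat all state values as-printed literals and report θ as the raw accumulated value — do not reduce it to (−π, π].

x' = -7.5000 + 12.3000·cos(1.0864)·0.2 = -6.3544
y' = 10.9000 + 12.3000·sin(1.0864)·0.2 = 13.0770
θ' = 1.0864 + (12.3000/2.7)·tan(-0.29)·0.2 = 0.8145
v' = 12.3000 − 2.9000·0.2 = 11.7200

(-6.3544, 13.0770, 0.8145, 11.7200)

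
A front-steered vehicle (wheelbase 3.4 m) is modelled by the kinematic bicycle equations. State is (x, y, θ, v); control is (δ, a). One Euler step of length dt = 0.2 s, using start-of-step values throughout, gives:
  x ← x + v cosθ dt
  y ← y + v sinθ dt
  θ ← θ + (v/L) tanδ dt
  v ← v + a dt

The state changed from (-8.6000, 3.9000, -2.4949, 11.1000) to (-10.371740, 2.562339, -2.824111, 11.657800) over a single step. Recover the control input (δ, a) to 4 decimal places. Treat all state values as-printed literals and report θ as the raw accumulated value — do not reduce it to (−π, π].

δ = -0.4670, a = 2.7890

a = (v'−v)/dt = (0.557800)/0.2 = 2.7890
Δθ = θ'−θ = -0.329211;  (v·dt/L) = 11.1000·0.2/3.4 = 0.652941
tan δ = Δθ·L/(v·dt) = -0.504197  →  δ = -0.4670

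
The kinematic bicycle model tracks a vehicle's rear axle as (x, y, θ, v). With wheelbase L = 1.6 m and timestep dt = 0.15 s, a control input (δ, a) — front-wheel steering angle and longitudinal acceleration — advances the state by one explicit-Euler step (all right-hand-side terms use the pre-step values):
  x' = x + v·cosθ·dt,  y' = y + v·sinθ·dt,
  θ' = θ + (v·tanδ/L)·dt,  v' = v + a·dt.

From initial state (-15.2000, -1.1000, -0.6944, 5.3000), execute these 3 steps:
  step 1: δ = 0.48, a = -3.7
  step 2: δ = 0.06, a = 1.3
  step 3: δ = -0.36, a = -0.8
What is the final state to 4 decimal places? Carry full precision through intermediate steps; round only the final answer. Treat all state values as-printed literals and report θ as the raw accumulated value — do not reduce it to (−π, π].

after step 1 (δ=0.48, a=-3.7): (-14.589092, -1.608740, -0.435721, 4.745000)
after step 2 (δ=0.06, a=1.3): (-13.943844, -1.909144, -0.408999, 4.940000)
after step 3 (δ=-0.36, a=-0.8): (-13.263962, -2.203833, -0.583320, 4.820000)

(-13.2640, -2.2038, -0.5833, 4.8200)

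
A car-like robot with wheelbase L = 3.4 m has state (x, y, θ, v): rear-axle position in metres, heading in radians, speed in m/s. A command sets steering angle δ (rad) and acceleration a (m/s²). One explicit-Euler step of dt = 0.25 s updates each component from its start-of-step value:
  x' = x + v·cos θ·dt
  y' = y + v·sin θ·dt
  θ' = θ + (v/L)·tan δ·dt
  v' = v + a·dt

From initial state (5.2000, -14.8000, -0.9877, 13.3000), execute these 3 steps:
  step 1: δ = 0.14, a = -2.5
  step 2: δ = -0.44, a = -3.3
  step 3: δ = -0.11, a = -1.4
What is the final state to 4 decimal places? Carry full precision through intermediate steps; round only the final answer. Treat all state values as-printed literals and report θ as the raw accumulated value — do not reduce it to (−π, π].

after step 1 (δ=0.14, a=-2.5): (7.030782, -17.575583, -0.849887, 12.675000)
after step 2 (δ=-0.44, a=-3.3): (9.122374, -19.955966, -1.288647, 11.850000)
after step 3 (δ=-0.11, a=-1.4): (9.947194, -22.801326, -1.384881, 11.500000)

(9.9472, -22.8013, -1.3849, 11.5000)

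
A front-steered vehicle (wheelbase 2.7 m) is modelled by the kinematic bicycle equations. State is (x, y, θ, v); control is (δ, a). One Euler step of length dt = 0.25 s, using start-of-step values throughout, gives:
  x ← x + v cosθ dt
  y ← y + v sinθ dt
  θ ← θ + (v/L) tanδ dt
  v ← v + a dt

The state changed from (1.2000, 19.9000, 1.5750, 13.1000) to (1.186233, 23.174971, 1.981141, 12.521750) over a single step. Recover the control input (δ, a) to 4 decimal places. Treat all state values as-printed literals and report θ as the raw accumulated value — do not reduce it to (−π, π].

a = (v'−v)/dt = (-0.578250)/0.25 = -2.3130
Δθ = θ'−θ = 0.406141;  (v·dt/L) = 13.1000·0.25/2.7 = 1.212963
tan δ = Δθ·L/(v·dt) = 0.334834  →  δ = 0.3231

δ = 0.3231, a = -2.3130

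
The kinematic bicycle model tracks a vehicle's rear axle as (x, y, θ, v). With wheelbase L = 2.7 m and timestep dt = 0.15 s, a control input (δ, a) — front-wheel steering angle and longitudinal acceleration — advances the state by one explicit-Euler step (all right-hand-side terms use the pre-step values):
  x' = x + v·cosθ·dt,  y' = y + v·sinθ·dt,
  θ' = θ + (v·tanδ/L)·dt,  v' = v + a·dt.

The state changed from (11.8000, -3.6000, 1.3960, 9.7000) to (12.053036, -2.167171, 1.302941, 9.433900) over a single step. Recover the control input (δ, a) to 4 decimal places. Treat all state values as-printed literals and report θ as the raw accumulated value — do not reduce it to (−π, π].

a = (v'−v)/dt = (-0.266100)/0.15 = -1.7740
Δθ = θ'−θ = -0.093059;  (v·dt/L) = 9.7000·0.15/2.7 = 0.538889
tan δ = Δθ·L/(v·dt) = -0.172687  →  δ = -0.1710

δ = -0.1710, a = -1.7740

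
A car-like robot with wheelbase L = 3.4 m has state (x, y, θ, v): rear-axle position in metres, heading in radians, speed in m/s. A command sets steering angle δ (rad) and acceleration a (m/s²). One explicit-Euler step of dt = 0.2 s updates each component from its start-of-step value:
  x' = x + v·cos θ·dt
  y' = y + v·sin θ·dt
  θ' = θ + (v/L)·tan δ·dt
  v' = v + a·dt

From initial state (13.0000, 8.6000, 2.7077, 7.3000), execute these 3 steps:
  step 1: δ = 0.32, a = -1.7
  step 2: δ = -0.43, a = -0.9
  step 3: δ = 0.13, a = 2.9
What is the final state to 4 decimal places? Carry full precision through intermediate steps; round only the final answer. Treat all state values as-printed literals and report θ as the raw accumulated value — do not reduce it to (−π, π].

after step 1 (δ=0.32, a=-1.7): (11.675289, 9.213793, 2.850003, 6.960000)
after step 2 (δ=-0.43, a=-0.9): (10.342048, 9.613959, 2.662238, 6.780000)
after step 3 (δ=0.13, a=2.9): (9.138880, 10.239355, 2.714379, 7.360000)

(9.1389, 10.2394, 2.7144, 7.3600)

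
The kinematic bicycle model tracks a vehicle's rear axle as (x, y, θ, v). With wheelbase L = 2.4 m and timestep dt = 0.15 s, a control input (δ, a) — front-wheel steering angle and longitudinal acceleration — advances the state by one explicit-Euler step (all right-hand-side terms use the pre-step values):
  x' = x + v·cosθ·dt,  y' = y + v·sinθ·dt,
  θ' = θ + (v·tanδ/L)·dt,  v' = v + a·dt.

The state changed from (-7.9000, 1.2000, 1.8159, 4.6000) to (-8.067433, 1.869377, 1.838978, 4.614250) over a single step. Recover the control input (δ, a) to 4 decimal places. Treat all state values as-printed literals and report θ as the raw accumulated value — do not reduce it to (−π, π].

δ = 0.0801, a = 0.0950

a = (v'−v)/dt = (0.014250)/0.15 = 0.0950
Δθ = θ'−θ = 0.023078;  (v·dt/L) = 4.6000·0.15/2.4 = 0.287500
tan δ = Δθ·L/(v·dt) = 0.080271  →  δ = 0.0801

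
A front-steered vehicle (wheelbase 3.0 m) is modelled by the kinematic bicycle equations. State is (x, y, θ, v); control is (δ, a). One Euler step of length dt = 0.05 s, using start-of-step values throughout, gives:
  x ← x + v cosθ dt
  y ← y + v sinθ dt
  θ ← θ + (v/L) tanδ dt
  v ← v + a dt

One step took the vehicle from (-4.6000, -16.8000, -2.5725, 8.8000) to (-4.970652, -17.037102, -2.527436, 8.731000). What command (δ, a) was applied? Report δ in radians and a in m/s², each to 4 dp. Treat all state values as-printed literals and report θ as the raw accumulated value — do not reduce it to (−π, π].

δ = 0.2981, a = -1.3800

a = (v'−v)/dt = (-0.069000)/0.05 = -1.3800
Δθ = θ'−θ = 0.045064;  (v·dt/L) = 8.8000·0.05/3.0 = 0.146667
tan δ = Δθ·L/(v·dt) = 0.307255  →  δ = 0.2981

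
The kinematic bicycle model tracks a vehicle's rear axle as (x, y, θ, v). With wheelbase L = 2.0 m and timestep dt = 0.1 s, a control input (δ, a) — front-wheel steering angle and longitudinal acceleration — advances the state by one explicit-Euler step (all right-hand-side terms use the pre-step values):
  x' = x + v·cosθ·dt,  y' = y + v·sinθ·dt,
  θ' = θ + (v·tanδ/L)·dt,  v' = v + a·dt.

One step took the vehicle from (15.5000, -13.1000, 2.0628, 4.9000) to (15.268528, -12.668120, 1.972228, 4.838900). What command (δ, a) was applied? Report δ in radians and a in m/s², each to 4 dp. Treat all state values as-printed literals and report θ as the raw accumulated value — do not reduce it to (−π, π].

a = (v'−v)/dt = (-0.061100)/0.1 = -0.6110
Δθ = θ'−θ = -0.090572;  (v·dt/L) = 4.9000·0.1/2.0 = 0.245000
tan δ = Δθ·L/(v·dt) = -0.369682  →  δ = -0.3541

δ = -0.3541, a = -0.6110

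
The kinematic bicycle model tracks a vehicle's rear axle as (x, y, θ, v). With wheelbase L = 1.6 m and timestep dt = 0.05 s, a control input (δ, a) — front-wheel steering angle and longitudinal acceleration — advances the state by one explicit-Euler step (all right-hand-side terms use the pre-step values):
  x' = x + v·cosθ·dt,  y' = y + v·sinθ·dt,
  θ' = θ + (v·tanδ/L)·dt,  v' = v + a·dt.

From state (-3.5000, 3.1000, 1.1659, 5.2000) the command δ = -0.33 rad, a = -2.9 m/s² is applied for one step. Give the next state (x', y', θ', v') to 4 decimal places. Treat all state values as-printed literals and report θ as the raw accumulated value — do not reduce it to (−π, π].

(-3.3976, 3.3390, 1.1102, 5.0550)

x' = -3.5000 + 5.2000·cos(1.1659)·0.05 = -3.3976
y' = 3.1000 + 5.2000·sin(1.1659)·0.05 = 3.3390
θ' = 1.1659 + (5.2000/1.6)·tan(-0.33)·0.05 = 1.1102
v' = 5.2000 − 2.9000·0.05 = 5.0550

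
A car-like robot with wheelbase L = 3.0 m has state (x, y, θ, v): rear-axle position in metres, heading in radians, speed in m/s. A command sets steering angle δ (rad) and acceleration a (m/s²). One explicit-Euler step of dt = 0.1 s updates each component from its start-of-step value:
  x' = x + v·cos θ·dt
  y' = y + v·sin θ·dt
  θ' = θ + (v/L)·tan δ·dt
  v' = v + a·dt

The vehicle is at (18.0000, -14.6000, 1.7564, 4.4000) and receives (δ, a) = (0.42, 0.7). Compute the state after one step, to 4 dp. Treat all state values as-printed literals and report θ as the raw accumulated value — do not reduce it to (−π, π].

(17.9188, -14.1676, 1.8219, 4.4700)

x' = 18.0000 + 4.4000·cos(1.7564)·0.1 = 17.9188
y' = -14.6000 + 4.4000·sin(1.7564)·0.1 = -14.1676
θ' = 1.7564 + (4.4000/3.0)·tan(0.42)·0.1 = 1.8219
v' = 4.4000 + 0.7000·0.1 = 4.4700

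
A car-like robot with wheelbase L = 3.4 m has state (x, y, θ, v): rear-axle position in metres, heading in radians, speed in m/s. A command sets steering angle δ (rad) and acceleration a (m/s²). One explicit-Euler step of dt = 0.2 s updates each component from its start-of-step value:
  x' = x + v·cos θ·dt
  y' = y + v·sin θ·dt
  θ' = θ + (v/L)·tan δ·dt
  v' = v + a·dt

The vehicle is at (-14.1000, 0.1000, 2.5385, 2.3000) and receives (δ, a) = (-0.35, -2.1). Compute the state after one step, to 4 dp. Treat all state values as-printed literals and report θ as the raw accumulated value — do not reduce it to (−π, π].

(-14.4788, 0.3609, 2.4891, 1.8800)

x' = -14.1000 + 2.3000·cos(2.5385)·0.2 = -14.4788
y' = 0.1000 + 2.3000·sin(2.5385)·0.2 = 0.3609
θ' = 2.5385 + (2.3000/3.4)·tan(-0.35)·0.2 = 2.4891
v' = 2.3000 − 2.1000·0.2 = 1.8800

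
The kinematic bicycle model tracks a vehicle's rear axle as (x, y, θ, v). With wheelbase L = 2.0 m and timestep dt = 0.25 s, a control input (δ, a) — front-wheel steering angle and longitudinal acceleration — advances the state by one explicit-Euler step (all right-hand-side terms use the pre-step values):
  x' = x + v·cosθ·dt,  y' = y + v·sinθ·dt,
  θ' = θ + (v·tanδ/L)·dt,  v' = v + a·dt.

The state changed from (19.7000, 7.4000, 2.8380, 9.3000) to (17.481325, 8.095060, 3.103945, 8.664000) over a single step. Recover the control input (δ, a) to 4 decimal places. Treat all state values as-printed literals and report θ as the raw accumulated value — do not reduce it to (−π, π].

a = (v'−v)/dt = (-0.636000)/0.25 = -2.5440
Δθ = θ'−θ = 0.265945;  (v·dt/L) = 9.3000·0.25/2.0 = 1.162500
tan δ = Δθ·L/(v·dt) = 0.228770  →  δ = 0.2249

δ = 0.2249, a = -2.5440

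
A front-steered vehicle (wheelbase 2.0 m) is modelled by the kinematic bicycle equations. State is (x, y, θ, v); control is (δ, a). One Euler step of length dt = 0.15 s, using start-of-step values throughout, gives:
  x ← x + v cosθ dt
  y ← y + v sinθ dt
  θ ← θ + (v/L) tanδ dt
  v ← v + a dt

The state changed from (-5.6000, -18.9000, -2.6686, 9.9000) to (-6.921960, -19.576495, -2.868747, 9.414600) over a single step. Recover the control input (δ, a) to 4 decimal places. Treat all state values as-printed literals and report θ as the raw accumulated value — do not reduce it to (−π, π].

a = (v'−v)/dt = (-0.485400)/0.15 = -3.2360
Δθ = θ'−θ = -0.200147;  (v·dt/L) = 9.9000·0.15/2.0 = 0.742500
tan δ = Δθ·L/(v·dt) = -0.269558  →  δ = -0.2633

δ = -0.2633, a = -3.2360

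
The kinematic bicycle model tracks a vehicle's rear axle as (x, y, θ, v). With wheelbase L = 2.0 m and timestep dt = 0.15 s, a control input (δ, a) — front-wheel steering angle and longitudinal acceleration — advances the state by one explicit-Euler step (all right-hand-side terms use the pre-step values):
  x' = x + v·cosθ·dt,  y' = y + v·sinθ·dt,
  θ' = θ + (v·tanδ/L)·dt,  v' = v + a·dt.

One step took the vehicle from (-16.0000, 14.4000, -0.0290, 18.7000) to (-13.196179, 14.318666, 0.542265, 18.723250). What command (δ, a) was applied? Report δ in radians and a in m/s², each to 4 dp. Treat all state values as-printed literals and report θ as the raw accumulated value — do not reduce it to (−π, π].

δ = 0.3868, a = 0.1550

a = (v'−v)/dt = (0.023250)/0.15 = 0.1550
Δθ = θ'−θ = 0.571265;  (v·dt/L) = 18.7000·0.15/2.0 = 1.402500
tan δ = Δθ·L/(v·dt) = 0.407319  →  δ = 0.3868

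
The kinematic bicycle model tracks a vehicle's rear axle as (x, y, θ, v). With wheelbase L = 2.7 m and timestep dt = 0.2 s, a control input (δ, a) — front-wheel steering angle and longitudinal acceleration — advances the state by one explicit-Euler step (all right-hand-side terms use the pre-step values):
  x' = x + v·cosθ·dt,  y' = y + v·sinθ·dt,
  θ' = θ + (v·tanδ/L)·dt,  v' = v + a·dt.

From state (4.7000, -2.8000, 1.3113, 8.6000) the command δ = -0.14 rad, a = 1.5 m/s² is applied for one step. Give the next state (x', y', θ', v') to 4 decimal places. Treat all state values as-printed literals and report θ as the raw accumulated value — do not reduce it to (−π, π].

x' = 4.7000 + 8.6000·cos(1.3113)·0.2 = 5.1413
y' = -2.8000 + 8.6000·sin(1.3113)·0.2 = -1.1376
θ' = 1.3113 + (8.6000/2.7)·tan(-0.14)·0.2 = 1.2215
v' = 8.6000 + 1.5000·0.2 = 8.9000

(5.1413, -1.1376, 1.2215, 8.9000)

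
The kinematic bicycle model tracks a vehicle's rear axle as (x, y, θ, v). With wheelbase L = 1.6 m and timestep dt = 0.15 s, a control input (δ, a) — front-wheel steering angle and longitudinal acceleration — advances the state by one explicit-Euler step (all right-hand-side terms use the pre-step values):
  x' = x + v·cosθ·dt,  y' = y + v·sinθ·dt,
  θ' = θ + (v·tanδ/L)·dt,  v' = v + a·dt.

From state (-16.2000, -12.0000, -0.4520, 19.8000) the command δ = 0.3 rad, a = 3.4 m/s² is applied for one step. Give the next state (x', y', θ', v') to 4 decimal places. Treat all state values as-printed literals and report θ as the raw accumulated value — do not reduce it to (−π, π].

(-13.5283, -13.2972, 0.1222, 20.3100)

x' = -16.2000 + 19.8000·cos(-0.4520)·0.15 = -13.5283
y' = -12.0000 + 19.8000·sin(-0.4520)·0.15 = -13.2972
θ' = -0.4520 + (19.8000/1.6)·tan(0.3)·0.15 = 0.1222
v' = 19.8000 + 3.4000·0.15 = 20.3100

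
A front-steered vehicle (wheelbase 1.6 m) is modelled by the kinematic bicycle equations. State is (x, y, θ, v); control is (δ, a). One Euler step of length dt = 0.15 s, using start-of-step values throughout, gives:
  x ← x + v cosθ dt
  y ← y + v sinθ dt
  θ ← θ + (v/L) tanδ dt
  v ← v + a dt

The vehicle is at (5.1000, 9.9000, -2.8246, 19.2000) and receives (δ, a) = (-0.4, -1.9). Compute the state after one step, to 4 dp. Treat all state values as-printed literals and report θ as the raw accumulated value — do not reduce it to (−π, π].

x' = 5.1000 + 19.2000·cos(-2.8246)·0.15 = 2.3635
y' = 9.9000 + 19.2000·sin(-2.8246)·0.15 = 9.0023
θ' = -2.8246 + (19.2000/1.6)·tan(-0.4)·0.15 = -3.5856
v' = 19.2000 − 1.9000·0.15 = 18.9150

(2.3635, 9.0023, -3.5856, 18.9150)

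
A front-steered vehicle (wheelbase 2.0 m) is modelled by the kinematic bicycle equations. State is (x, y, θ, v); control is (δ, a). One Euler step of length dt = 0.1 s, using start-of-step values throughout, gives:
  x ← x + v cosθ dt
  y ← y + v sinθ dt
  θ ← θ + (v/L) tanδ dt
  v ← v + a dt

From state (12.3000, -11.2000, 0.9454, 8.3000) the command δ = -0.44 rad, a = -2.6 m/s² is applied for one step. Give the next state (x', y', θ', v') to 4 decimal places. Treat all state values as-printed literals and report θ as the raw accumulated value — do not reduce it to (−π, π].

x' = 12.3000 + 8.3000·cos(0.9454)·0.1 = 12.7859
y' = -11.2000 + 8.3000·sin(0.9454)·0.1 = -10.5271
θ' = 0.9454 + (8.3000/2.0)·tan(-0.44)·0.1 = 0.7500
v' = 8.3000 − 2.6000·0.1 = 8.0400

(12.7859, -10.5271, 0.7500, 8.0400)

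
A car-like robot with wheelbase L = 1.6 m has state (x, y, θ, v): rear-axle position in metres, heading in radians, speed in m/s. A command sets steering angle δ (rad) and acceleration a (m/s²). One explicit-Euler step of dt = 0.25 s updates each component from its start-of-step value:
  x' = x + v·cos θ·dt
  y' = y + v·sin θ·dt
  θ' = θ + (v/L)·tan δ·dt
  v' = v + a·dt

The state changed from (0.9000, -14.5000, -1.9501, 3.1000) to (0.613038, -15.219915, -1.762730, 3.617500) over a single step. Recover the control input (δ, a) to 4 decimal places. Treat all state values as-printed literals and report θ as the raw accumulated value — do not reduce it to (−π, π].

a = (v'−v)/dt = (0.517500)/0.25 = 2.0700
Δθ = θ'−θ = 0.187370;  (v·dt/L) = 3.1000·0.25/1.6 = 0.484375
tan δ = Δθ·L/(v·dt) = 0.386828  →  δ = 0.3691

δ = 0.3691, a = 2.0700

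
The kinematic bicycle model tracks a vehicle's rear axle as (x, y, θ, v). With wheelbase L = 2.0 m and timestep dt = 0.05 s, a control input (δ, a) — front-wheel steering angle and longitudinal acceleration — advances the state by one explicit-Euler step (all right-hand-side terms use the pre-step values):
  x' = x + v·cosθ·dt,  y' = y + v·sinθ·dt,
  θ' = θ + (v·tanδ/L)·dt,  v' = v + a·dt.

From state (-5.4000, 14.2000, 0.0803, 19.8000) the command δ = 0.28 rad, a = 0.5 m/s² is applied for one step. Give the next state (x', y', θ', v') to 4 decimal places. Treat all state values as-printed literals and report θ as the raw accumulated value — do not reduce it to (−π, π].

x' = -5.4000 + 19.8000·cos(0.0803)·0.05 = -4.4132
y' = 14.2000 + 19.8000·sin(0.0803)·0.05 = 14.2794
θ' = 0.0803 + (19.8000/2.0)·tan(0.28)·0.05 = 0.2226
v' = 19.8000 + 0.5000·0.05 = 19.8250

(-4.4132, 14.2794, 0.2226, 19.8250)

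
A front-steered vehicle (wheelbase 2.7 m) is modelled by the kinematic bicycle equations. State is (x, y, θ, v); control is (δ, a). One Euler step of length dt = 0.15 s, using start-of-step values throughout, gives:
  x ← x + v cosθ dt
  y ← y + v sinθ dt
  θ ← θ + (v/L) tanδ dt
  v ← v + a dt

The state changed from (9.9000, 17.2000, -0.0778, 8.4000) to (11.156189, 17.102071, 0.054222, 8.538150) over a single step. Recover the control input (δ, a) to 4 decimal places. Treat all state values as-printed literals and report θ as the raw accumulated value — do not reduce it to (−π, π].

a = (v'−v)/dt = (0.138150)/0.15 = 0.9210
Δθ = θ'−θ = 0.132022;  (v·dt/L) = 8.4000·0.15/2.7 = 0.466667
tan δ = Δθ·L/(v·dt) = 0.282904  →  δ = 0.2757

δ = 0.2757, a = 0.9210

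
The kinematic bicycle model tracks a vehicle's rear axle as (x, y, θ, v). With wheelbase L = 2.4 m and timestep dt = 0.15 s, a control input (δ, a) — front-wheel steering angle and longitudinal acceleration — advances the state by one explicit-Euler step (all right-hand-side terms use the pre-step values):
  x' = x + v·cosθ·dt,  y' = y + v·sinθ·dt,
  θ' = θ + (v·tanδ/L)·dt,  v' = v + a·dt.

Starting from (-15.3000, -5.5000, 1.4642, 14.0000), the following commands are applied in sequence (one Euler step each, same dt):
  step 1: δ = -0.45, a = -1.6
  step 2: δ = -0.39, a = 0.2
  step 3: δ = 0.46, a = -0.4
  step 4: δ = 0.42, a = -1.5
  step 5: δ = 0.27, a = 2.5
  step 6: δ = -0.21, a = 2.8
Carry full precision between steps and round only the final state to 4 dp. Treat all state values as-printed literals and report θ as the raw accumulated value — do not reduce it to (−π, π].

after step 1 (δ=-0.45, a=-1.6): (-15.076571, -3.411920, 1.041527, 13.760000)
after step 2 (δ=-0.39, a=0.2): (-14.034452, -1.630324, 0.688020, 13.790000)
after step 3 (δ=0.46, a=-0.4): (-12.436525, -0.316809, 1.115034, 13.730000)
after step 4 (δ=0.42, a=-1.5): (-11.530043, 1.532470, 1.498250, 13.505000)
after step 5 (δ=0.27, a=2.5): (-11.383210, 3.552891, 1.731851, 13.880000)
after step 6 (δ=-0.21, a=2.8): (-11.717078, 5.607947, 1.546950, 14.300000)

(-11.7171, 5.6079, 1.5469, 14.3000)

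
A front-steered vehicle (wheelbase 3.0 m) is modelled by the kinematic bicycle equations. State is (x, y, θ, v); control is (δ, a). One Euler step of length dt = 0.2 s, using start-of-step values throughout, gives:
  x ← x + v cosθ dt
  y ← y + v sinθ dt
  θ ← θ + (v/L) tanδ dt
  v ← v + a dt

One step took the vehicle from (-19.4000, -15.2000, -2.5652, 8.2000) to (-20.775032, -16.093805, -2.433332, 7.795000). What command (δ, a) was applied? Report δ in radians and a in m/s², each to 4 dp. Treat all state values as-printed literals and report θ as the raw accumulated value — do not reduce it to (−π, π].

δ = 0.2367, a = -2.0250

a = (v'−v)/dt = (-0.405000)/0.2 = -2.0250
Δθ = θ'−θ = 0.131868;  (v·dt/L) = 8.2000·0.2/3.0 = 0.546667
tan δ = Δθ·L/(v·dt) = 0.241222  →  δ = 0.2367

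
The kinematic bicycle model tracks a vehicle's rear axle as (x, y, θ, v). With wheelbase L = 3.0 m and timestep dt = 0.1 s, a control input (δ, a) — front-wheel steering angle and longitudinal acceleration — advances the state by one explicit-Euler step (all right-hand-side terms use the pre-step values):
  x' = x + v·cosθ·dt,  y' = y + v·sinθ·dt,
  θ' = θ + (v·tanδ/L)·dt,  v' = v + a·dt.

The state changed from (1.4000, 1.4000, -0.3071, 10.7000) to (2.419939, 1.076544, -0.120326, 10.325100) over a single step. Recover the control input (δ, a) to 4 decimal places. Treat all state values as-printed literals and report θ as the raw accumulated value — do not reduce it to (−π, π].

δ = 0.4824, a = -3.7490

a = (v'−v)/dt = (-0.374900)/0.1 = -3.7490
Δθ = θ'−θ = 0.186774;  (v·dt/L) = 10.7000·0.1/3.0 = 0.356667
tan δ = Δθ·L/(v·dt) = 0.523665  →  δ = 0.4824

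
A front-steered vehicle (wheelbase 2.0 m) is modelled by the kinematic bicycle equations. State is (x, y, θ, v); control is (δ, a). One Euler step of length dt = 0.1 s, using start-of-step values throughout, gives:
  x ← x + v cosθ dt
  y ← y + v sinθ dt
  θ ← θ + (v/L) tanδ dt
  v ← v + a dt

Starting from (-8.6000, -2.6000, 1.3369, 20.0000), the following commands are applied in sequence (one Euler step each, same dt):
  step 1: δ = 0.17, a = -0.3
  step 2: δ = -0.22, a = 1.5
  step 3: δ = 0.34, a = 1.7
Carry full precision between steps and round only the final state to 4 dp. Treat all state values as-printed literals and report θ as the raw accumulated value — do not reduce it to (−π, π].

(-7.4455, 3.2692, 1.6411, 20.2900)

after step 1 (δ=0.17, a=-0.3): (-8.136461, -0.654459, 1.508557, 19.970000)
after step 2 (δ=-0.22, a=1.5): (-8.012249, 1.338675, 1.285273, 20.120000)
after step 3 (δ=0.34, a=1.7): (-7.445549, 3.269218, 1.641132, 20.290000)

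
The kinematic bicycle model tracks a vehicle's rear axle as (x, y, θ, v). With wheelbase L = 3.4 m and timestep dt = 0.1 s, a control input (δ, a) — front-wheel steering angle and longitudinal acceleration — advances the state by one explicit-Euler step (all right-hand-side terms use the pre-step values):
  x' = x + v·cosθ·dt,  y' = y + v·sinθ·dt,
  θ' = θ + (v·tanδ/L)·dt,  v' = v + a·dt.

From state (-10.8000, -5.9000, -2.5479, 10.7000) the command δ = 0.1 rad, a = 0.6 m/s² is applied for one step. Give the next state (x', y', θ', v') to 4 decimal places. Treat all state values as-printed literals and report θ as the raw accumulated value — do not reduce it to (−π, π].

(-11.6869, -6.4986, -2.5163, 10.7600)

x' = -10.8000 + 10.7000·cos(-2.5479)·0.1 = -11.6869
y' = -5.9000 + 10.7000·sin(-2.5479)·0.1 = -6.4986
θ' = -2.5479 + (10.7000/3.4)·tan(0.1)·0.1 = -2.5163
v' = 10.7000 + 0.6000·0.1 = 10.7600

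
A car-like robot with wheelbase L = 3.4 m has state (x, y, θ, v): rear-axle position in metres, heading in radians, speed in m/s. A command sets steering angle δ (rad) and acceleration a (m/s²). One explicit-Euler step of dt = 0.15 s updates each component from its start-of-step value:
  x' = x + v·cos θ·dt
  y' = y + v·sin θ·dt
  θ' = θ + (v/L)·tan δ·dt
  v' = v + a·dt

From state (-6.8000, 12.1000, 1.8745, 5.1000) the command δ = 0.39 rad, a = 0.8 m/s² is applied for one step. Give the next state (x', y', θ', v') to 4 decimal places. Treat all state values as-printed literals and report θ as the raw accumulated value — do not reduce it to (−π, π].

(-7.0288, 12.8300, 1.9670, 5.2200)

x' = -6.8000 + 5.1000·cos(1.8745)·0.15 = -7.0288
y' = 12.1000 + 5.1000·sin(1.8745)·0.15 = 12.8300
θ' = 1.8745 + (5.1000/3.4)·tan(0.39)·0.15 = 1.9670
v' = 5.1000 + 0.8000·0.15 = 5.2200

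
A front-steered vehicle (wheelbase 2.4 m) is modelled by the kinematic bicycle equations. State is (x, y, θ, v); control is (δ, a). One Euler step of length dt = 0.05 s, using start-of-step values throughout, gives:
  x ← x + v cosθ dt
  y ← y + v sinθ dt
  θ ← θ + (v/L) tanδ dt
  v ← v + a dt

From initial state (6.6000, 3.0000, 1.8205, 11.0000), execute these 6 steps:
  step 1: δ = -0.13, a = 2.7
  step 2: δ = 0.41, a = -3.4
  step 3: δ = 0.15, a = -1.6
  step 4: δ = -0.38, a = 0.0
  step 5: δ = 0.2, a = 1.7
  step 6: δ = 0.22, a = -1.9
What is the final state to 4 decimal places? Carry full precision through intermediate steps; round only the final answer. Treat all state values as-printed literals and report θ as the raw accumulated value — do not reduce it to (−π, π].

(5.6709, 6.1545, 1.9324, 10.8750)

after step 1 (δ=-0.13, a=2.7): (6.464086, 3.532942, 1.790539, 11.135000)
after step 2 (δ=0.41, a=-3.4): (6.342726, 4.076304, 1.891365, 10.965000)
after step 3 (δ=0.15, a=-1.6): (6.169969, 4.596624, 1.925890, 10.885000)
after step 4 (δ=-0.38, a=0.0): (5.980745, 5.106921, 1.835315, 10.885000)
after step 5 (δ=0.2, a=1.7): (5.838454, 5.632241, 1.881283, 10.970000)
after step 6 (δ=0.22, a=-1.9): (5.670875, 6.154515, 1.932390, 10.875000)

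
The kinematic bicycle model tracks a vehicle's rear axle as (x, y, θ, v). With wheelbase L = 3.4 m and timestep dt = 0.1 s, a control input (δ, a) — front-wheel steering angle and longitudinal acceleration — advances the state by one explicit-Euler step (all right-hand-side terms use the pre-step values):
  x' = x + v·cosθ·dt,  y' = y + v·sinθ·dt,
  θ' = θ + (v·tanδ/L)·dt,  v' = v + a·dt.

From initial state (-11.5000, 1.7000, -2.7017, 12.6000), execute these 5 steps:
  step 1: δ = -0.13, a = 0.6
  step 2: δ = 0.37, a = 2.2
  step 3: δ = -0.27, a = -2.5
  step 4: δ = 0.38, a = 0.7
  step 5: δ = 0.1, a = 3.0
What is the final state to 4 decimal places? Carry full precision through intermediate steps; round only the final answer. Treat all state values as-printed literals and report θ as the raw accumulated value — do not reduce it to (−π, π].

after step 1 (δ=-0.13, a=0.6): (-12.640045, 1.163439, -2.750150, 12.660000)
after step 2 (δ=0.37, a=2.2): (-13.810284, 0.680431, -2.605728, 12.880000)
after step 3 (δ=-0.27, a=-2.5): (-14.917741, 0.022798, -2.710570, 12.630000)
after step 4 (δ=0.38, a=0.7): (-16.065226, -0.504884, -2.562200, 12.700000)
after step 5 (δ=0.1, a=3.0): (-17.127956, -1.200229, -2.524722, 13.000000)

(-17.1280, -1.2002, -2.5247, 13.0000)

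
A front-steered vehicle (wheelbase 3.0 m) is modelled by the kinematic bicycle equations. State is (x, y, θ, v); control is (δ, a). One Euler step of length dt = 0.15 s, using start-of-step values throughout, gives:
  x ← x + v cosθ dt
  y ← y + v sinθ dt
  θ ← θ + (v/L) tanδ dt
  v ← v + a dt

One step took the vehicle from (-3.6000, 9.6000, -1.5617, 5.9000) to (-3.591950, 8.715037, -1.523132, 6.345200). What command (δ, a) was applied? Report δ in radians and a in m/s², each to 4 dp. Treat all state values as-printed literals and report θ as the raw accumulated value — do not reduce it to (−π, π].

δ = 0.1300, a = 2.9680

a = (v'−v)/dt = (0.445200)/0.15 = 2.9680
Δθ = θ'−θ = 0.038568;  (v·dt/L) = 5.9000·0.15/3.0 = 0.295000
tan δ = Δθ·L/(v·dt) = 0.130739  →  δ = 0.1300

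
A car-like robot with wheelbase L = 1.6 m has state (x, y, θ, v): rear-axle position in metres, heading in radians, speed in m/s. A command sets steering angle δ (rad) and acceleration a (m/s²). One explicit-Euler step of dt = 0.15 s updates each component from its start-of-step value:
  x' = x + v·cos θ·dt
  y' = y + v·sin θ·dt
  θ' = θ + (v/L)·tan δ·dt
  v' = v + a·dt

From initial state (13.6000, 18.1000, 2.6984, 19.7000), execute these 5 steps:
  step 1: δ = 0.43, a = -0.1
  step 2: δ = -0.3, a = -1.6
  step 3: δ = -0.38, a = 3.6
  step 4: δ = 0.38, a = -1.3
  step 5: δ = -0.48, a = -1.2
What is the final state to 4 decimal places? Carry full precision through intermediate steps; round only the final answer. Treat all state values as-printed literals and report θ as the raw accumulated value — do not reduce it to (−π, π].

after step 1 (δ=0.43, a=-0.1): (10.930491, 19.367180, 3.545416, 19.685000)
after step 2 (δ=-0.3, a=-1.6): (8.215244, 18.206936, 2.974545, 19.445000)
after step 3 (δ=-0.38, a=3.6): (5.339095, 18.691909, 2.246428, 19.985000)
after step 4 (δ=0.38, a=-1.3): (3.464330, 21.031089, 2.994766, 19.790000)
after step 5 (δ=-0.48, a=-1.2): (0.527770, 21.465380, 2.028870, 19.610000)

(0.5278, 21.4654, 2.0289, 19.6100)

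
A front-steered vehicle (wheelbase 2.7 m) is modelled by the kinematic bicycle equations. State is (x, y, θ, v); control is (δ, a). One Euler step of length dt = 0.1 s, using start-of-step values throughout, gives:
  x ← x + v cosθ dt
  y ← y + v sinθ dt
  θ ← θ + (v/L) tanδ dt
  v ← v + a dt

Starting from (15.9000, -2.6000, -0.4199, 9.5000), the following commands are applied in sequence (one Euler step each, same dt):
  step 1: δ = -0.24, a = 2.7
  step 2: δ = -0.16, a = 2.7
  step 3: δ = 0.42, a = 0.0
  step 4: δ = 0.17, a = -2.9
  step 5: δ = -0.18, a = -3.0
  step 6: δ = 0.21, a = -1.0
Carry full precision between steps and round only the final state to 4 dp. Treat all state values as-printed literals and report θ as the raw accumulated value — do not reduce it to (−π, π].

(21.1870, -5.0756, -0.3256, 9.3500)

after step 1 (δ=-0.24, a=2.7): (16.767473, -2.987286, -0.506004, 9.770000)
after step 2 (δ=-0.16, a=2.7): (17.622044, -3.460824, -0.564399, 10.040000)
after step 3 (δ=0.42, a=0.0): (18.470333, -3.997872, -0.398341, 10.040000)
after step 4 (δ=0.17, a=-2.9): (19.395726, -4.387313, -0.334510, 9.750000)
after step 5 (δ=-0.18, a=-3.0): (20.316683, -4.707411, -0.400221, 9.450000)
after step 6 (δ=0.21, a=-1.0): (21.187004, -5.075604, -0.325621, 9.350000)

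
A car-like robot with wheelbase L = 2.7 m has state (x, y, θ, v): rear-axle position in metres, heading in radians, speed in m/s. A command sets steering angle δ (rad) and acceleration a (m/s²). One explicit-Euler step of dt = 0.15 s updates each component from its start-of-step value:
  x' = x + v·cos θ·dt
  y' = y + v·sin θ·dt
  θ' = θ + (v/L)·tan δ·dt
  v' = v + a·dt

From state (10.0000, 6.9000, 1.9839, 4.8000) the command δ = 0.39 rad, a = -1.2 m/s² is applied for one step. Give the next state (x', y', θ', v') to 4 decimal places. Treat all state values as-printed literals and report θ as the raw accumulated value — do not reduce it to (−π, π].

x' = 10.0000 + 4.8000·cos(1.9839)·0.15 = 9.7110
y' = 6.9000 + 4.8000·sin(1.9839)·0.15 = 7.5594
θ' = 1.9839 + (4.8000/2.7)·tan(0.39)·0.15 = 2.0935
v' = 4.8000 − 1.2000·0.15 = 4.6200

(9.7110, 7.5594, 2.0935, 4.6200)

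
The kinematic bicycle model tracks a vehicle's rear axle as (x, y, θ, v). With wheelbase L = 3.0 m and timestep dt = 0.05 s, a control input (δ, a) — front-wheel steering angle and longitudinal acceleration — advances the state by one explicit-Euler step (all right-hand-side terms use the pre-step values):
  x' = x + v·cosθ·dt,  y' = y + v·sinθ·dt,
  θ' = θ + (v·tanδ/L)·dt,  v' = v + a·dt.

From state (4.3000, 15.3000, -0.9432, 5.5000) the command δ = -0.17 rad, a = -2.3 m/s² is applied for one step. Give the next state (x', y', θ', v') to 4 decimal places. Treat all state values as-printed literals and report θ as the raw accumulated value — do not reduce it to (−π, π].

(4.4615, 15.0774, -0.9589, 5.3850)

x' = 4.3000 + 5.5000·cos(-0.9432)·0.05 = 4.4615
y' = 15.3000 + 5.5000·sin(-0.9432)·0.05 = 15.0774
θ' = -0.9432 + (5.5000/3.0)·tan(-0.17)·0.05 = -0.9589
v' = 5.5000 − 2.3000·0.05 = 5.3850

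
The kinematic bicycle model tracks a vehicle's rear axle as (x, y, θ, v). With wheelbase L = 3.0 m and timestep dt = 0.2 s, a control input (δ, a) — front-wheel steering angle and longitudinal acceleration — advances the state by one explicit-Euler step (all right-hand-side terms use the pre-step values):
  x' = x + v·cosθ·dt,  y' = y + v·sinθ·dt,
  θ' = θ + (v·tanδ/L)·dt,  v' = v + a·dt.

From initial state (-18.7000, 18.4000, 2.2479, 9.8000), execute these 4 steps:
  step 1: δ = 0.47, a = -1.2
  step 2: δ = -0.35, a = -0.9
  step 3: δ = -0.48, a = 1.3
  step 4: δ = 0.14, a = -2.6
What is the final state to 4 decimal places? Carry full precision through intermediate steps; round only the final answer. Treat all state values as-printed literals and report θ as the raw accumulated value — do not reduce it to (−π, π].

after step 1 (δ=0.47, a=-1.2): (-19.928015, 19.927606, 2.579771, 9.560000)
after step 2 (δ=-0.35, a=-0.9): (-21.546114, 20.946183, 2.347126, 9.380000)
after step 3 (δ=-0.48, a=1.3): (-22.860563, 22.284690, 2.021571, 9.640000)
after step 4 (δ=0.14, a=-2.6): (-23.700521, 24.020102, 2.112137, 9.120000)

(-23.7005, 24.0201, 2.1121, 9.1200)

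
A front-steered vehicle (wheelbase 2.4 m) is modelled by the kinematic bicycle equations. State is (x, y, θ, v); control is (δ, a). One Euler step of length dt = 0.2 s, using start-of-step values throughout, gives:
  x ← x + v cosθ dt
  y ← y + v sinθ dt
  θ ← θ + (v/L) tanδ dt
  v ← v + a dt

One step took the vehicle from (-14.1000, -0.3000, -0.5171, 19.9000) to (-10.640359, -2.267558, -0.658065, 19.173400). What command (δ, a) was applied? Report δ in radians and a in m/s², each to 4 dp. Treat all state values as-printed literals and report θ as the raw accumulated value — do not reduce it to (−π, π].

δ = -0.0848, a = -3.6330

a = (v'−v)/dt = (-0.726600)/0.2 = -3.6330
Δθ = θ'−θ = -0.140965;  (v·dt/L) = 19.9000·0.2/2.4 = 1.658333
tan δ = Δθ·L/(v·dt) = -0.085004  →  δ = -0.0848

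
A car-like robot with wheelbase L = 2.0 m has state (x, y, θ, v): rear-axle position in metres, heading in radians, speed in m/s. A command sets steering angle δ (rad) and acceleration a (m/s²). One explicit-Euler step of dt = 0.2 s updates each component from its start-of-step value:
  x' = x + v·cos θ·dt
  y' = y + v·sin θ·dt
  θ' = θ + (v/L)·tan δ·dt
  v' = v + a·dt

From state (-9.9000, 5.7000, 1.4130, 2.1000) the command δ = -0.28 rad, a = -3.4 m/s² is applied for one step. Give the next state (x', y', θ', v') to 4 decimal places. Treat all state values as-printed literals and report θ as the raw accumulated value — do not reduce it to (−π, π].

(-9.8340, 6.1148, 1.3526, 1.4200)

x' = -9.9000 + 2.1000·cos(1.4130)·0.2 = -9.8340
y' = 5.7000 + 2.1000·sin(1.4130)·0.2 = 6.1148
θ' = 1.4130 + (2.1000/2.0)·tan(-0.28)·0.2 = 1.3526
v' = 2.1000 − 3.4000·0.2 = 1.4200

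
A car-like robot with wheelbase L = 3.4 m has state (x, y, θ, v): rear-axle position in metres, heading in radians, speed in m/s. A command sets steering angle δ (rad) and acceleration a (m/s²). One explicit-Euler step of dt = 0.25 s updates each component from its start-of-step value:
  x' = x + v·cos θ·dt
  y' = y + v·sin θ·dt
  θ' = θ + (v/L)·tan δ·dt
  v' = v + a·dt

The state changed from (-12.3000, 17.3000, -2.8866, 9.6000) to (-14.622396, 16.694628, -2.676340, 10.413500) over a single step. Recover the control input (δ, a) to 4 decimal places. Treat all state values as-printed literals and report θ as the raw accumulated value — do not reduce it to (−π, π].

δ = 0.2895, a = 3.2540

a = (v'−v)/dt = (0.813500)/0.25 = 3.2540
Δθ = θ'−θ = 0.210260;  (v·dt/L) = 9.6000·0.25/3.4 = 0.705882
tan δ = Δθ·L/(v·dt) = 0.297868  →  δ = 0.2895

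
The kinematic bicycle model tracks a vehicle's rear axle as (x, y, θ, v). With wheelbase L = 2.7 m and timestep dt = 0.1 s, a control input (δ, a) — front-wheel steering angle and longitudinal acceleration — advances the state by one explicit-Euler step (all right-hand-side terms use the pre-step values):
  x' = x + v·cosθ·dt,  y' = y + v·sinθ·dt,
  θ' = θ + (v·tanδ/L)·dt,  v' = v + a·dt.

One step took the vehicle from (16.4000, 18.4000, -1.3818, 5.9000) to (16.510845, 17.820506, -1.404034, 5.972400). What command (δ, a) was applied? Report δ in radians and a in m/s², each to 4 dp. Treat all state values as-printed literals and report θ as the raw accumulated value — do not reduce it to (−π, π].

a = (v'−v)/dt = (0.072400)/0.1 = 0.7240
Δθ = θ'−θ = -0.022234;  (v·dt/L) = 5.9000·0.1/2.7 = 0.218519
tan δ = Δθ·L/(v·dt) = -0.101749  →  δ = -0.1014

δ = -0.1014, a = 0.7240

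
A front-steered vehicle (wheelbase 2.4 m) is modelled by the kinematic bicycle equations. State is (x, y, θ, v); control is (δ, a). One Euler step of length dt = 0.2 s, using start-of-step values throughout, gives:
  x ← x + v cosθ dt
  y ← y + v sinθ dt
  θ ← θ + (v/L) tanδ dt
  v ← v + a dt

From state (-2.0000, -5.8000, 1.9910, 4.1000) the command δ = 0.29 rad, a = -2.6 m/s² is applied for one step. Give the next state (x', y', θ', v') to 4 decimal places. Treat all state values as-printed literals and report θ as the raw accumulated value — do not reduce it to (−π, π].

(-2.3345, -5.0513, 2.0930, 3.5800)

x' = -2.0000 + 4.1000·cos(1.9910)·0.2 = -2.3345
y' = -5.8000 + 4.1000·sin(1.9910)·0.2 = -5.0513
θ' = 1.9910 + (4.1000/2.4)·tan(0.29)·0.2 = 2.0930
v' = 4.1000 − 2.6000·0.2 = 3.5800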